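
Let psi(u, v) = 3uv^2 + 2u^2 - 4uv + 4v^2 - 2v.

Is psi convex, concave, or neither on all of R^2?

neither

The term 3uv^2 is cubic, so the Hessian is not constant.
∂²psi/∂v² = 6u + 8, which takes both signs as u varies (negative for sufficiently negative u). A diagonal entry of the Hessian changing sign means the Hessian is neither positive- nor negative-semidefinite on all of R^2.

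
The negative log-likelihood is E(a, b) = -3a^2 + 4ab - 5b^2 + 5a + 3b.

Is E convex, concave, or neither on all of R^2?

E is quadratic, so its Hessian is the constant matrix H = [[-6, 4], [4, -10]].
det(H) = 44, tr(H) = -16.
det(H) > 0 and tr(H) < 0, so H is negative definite everywhere: concave.

concave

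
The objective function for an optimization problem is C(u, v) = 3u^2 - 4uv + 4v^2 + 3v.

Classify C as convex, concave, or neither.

convex

C is quadratic, so its Hessian is the constant matrix H = [[6, -4], [-4, 8]].
det(H) = 32, tr(H) = 14.
det(H) > 0 and tr(H) > 0, so H is positive definite everywhere: convex.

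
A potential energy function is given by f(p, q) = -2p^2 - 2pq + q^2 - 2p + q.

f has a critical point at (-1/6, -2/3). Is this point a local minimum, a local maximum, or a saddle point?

The Hessian of f is constant: H = [[-4, -2], [-2, 2]].
det(H) = (-4)·2 − (-2)² = -12.
Since det(H) < 0, H is indefinite and the critical point is a saddle point.

saddle point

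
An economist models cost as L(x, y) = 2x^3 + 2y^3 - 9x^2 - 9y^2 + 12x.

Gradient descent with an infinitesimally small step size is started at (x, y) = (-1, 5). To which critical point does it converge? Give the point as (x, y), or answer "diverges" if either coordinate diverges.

diverges

L is separable, so gradient descent decouples: x follows -∂L/∂x, y follows -∂L/∂y.
∂L/∂x = 6(x - 2)(x - 1); at x=-1 this is 36, so x decreases.
∂L/∂y = 6y(y - 3); at y=5 this is 60, so y decreases.
The x-coordinate has no critical point in that direction and runs off to infinity.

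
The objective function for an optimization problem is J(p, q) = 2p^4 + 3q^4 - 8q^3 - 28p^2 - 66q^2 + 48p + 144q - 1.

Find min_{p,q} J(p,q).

-802

J(p,q) separates as A(p) + B(q) − 1, so its minimum is min A + min B − 1.
A'(p) = 8(p - 2)(p - 1)(p + 3) vanishes at p ∈ {-3, 1, 2}; B'(q) = 12(q - 4)(q - 1)(q + 3) vanishes at q ∈ {-3, 1, 4}.
Local minima of A (where A''>0): A(-3)=-234, A(2)=16. Local minima of B: B(-3)=-567, B(4)=-224.
So the global minimum of J is A(-3) + B(-3) − 1 = -234 − 567 − 1 = -802, attained at (-3, -3).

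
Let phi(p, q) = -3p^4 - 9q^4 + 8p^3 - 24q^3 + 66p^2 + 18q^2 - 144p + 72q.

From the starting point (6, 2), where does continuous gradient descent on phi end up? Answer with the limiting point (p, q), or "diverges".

diverges

phi is separable, so gradient descent decouples: p follows -∂phi/∂p, q follows -∂phi/∂q.
∂phi/∂p = -12(p - 4)(p - 1)(p + 3); at p=6 this is -1080, so p increases.
∂phi/∂q = -36(q - 1)(q + 1)(q + 2); at q=2 this is -432, so q increases.
The p-coordinate has no critical point in that direction and runs off to infinity.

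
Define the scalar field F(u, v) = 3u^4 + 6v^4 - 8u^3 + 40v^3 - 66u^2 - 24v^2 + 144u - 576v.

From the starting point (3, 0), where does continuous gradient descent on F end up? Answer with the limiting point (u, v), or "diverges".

F is separable, so gradient descent decouples: u follows -∂F/∂u, v follows -∂F/∂v.
∂F/∂u = 12(u - 4)(u - 1)(u + 3); at u=3 this is -144, so u increases.
∂F/∂v = 24(v - 2)(v + 3)(v + 4); at v=0 this is -576, so v increases.
u converges to its nearest critical value 4 (a local min of the u-part); v converges to 2. The iterate converges to (4, 2).

(4, 2)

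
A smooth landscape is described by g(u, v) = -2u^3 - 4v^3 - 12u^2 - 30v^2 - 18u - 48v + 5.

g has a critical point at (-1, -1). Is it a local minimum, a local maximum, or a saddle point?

The mixed partial ∂²g/∂u∂v is 0, so the Hessian at any point is diag(g_uu, g_vv) = diag(-12(u + 2), -12(2v + 5)).
At (-1, -1): H = diag(-12, -36).
Both eigenvalues are negative, so H is negative definite: a local maximum.

local maximum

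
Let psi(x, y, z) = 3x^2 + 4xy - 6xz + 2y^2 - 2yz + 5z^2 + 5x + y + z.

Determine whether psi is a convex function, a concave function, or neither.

convex

psi is quadratic, so its Hessian is the constant matrix H = [[6, 4, -6], [4, 4, -2], [-6, -2, 10]].
Leading principal minors: 6, 8, 8.
All positive ⇒ H ≻ 0 ⇒ convex.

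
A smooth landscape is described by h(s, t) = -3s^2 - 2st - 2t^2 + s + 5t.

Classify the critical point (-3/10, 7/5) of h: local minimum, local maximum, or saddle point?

local maximum

The Hessian of h is constant: H = [[-6, -2], [-2, -4]].
det(H) = (-6)·(-4) − (-2)² = 20.
det(H) > 0 and tr(H) = -10 < 0, so H is negative definite and the point is a local maximum.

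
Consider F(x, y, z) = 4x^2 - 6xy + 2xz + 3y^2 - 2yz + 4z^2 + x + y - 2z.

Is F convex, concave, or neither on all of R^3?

F is quadratic, so its Hessian is the constant matrix H = [[8, -6, 2], [-6, 6, -2], [2, -2, 8]].
Leading principal minors: 8, 12, 88.
All positive ⇒ H ≻ 0 ⇒ convex.

convex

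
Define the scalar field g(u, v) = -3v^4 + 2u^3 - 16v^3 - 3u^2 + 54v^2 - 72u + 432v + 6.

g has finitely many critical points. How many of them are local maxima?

g separates as a function of u plus a function of v, so ∇g=0 decouples.
∂g/∂u = 6(u - 4)(u + 3) = 0 at u ∈ {-3, 4}; ∂g/∂v = -12(v - 3)(v + 3)(v + 4) = 0 at v ∈ {-4, -3, 3}.
The Hessian is diagonal: diag(g_uu, g_vv). Second derivatives: g_uu(-3)=-42, g_uu(4)=42; g_vv(-4)=-84, g_vv(-3)=72, g_vv(3)=-504.
Local maxima occur where both diagonal entries negative: (-3, -4), (-3, 3). Count: 2.

2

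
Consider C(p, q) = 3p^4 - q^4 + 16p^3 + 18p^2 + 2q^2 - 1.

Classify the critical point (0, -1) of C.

saddle point

The mixed partial ∂²C/∂p∂q is 0, so the Hessian at any point is diag(C_pp, C_qq) = diag(12(3p^2 + 8p + 3), 4(-3q^2 + 1)).
At (0, -1): H = diag(36, -8).
The eigenvalues have opposite signs, so H is indefinite: a saddle point.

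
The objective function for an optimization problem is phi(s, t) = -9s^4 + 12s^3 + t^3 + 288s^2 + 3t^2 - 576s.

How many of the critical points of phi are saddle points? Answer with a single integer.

3

phi separates as a function of s plus a function of t, so ∇phi=0 decouples.
∂phi/∂s = -36(s - 4)(s - 1)(s + 4) = 0 at s ∈ {-4, 1, 4}; ∂phi/∂t = 3t(t + 2) = 0 at t ∈ {-2, 0}.
The Hessian is diagonal: diag(phi_ss, phi_tt). Second derivatives: phi_ss(-4)=-1440, phi_ss(1)=540, phi_ss(4)=-864; phi_tt(-2)=-6, phi_tt(0)=6.
Saddle points occur where the two diagonal entries have opposite signs: (-4, 0), (1, -2), (4, 0). Count: 3.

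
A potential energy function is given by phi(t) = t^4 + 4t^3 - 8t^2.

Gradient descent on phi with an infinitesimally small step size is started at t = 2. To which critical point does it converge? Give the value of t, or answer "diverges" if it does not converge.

1

phi'(t) = 4t(t - 1)(t + 4), so phi'(2) = 48.
Gradient descent moves in the -phi' direction, i.e. t is decreasing.
The nearest critical point in that direction is t = 1, where phi'' = 20 > 0 (a local minimum). The iterate converges there.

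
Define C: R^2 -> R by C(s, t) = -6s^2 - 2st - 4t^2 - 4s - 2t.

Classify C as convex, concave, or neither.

concave

C is quadratic, so its Hessian is the constant matrix H = [[-12, -2], [-2, -8]].
det(H) = 92, tr(H) = -20.
det(H) > 0 and tr(H) < 0, so H is negative definite everywhere: concave.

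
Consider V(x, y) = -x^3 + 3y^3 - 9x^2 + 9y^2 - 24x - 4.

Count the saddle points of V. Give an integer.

2

V separates as a function of x plus a function of y, so ∇V=0 decouples.
∂V/∂x = -3(x + 2)(x + 4) = 0 at x ∈ {-4, -2}; ∂V/∂y = 9y(y + 2) = 0 at y ∈ {-2, 0}.
The Hessian is diagonal: diag(V_xx, V_yy). Second derivatives: V_xx(-4)=6, V_xx(-2)=-6; V_yy(-2)=-18, V_yy(0)=18.
Saddle points occur where the two diagonal entries have opposite signs: (-4, -2), (-2, 0). Count: 2.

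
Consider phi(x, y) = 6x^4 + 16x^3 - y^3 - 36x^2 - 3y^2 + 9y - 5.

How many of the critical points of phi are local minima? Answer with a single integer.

phi separates as a function of x plus a function of y, so ∇phi=0 decouples.
∂phi/∂x = 24x(x - 1)(x + 3) = 0 at x ∈ {-3, 0, 1}; ∂phi/∂y = -3(y - 1)(y + 3) = 0 at y ∈ {-3, 1}.
The Hessian is diagonal: diag(phi_xx, phi_yy). Second derivatives: phi_xx(-3)=288, phi_xx(0)=-72, phi_xx(1)=96; phi_yy(-3)=12, phi_yy(1)=-12.
Local minima occur where both diagonal entries positive: (-3, -3), (1, -3). Count: 2.

2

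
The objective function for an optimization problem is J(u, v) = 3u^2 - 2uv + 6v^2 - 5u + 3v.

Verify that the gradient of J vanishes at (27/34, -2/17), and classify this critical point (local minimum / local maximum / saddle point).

∇J = (6u - 2v - 5, -2u + 12v + 3); substituting (27/34, -2/17) gives ∇J = (0, 0), so (27/34, -2/17) is indeed a critical point.
The Hessian of J is constant: H = [[6, -2], [-2, 12]].
det(H) = 6·12 − (-2)² = 68.
det(H) > 0 and tr(H) = 18 > 0, so H is positive definite and the point is a local minimum.

local minimum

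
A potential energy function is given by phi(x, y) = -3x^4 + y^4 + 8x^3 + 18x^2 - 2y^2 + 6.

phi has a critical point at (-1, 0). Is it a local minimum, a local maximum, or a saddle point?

local maximum

The mixed partial ∂²phi/∂x∂y is 0, so the Hessian at any point is diag(phi_xx, phi_yy) = diag(12(-3x^2 + 4x + 3), 4(3y^2 - 1)).
At (-1, 0): H = diag(-48, -4).
Both eigenvalues are negative, so H is negative definite: a local maximum.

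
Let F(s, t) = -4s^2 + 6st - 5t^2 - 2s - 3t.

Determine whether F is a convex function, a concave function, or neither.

concave

F is quadratic, so its Hessian is the constant matrix H = [[-8, 6], [6, -10]].
det(H) = 44, tr(H) = -18.
det(H) > 0 and tr(H) < 0, so H is negative definite everywhere: concave.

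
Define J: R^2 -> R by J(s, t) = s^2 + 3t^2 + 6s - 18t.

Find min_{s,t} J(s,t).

J(s,t) separates as P(s) + Q(t), so its minimum is min P + min Q.
P'(s) = 2s + 6 vanishes at s ∈ {-3}; Q'(t) = 6(t - 3) vanishes at t ∈ {3}.
Local minima of P (where P''>0): P(-3)=-9. Local minima of Q: Q(3)=-27.
So the global minimum of J is P(-3) + Q(3) = -9 − 27 = -36, attained at (-3, 3).

-36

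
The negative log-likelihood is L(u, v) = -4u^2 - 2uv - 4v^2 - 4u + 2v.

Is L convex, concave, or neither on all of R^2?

concave

L is quadratic, so its Hessian is the constant matrix H = [[-8, -2], [-2, -8]].
det(H) = 60, tr(H) = -16.
det(H) > 0 and tr(H) < 0, so H is negative definite everywhere: concave.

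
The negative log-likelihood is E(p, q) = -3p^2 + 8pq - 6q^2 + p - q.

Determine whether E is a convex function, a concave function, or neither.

concave

E is quadratic, so its Hessian is the constant matrix H = [[-6, 8], [8, -12]].
det(H) = 8, tr(H) = -18.
det(H) > 0 and tr(H) < 0, so H is negative definite everywhere: concave.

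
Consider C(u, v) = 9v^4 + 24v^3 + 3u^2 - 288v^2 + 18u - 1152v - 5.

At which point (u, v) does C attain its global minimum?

(-3, 4)

C(u,v) separates as P(u) + Q(v) − 5, so its minimum is min P + min Q − 5.
P'(u) = 6u + 18 vanishes at u ∈ {-3}; Q'(v) = 36(v - 4)(v + 2)(v + 4) vanishes at v ∈ {-4, -2, 4}.
Local minima of P (where P''>0): P(-3)=-27. Local minima of Q: Q(-4)=768, Q(4)=-5376.
So the global minimum of C is P(-3) + Q(4) − 5 = -27 − 5376 − 5 = -5408, attained at (-3, 4).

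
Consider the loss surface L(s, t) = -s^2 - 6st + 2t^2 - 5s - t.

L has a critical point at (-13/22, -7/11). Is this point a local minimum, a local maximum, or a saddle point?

saddle point

The Hessian of L is constant: H = [[-2, -6], [-6, 4]].
det(H) = (-2)·4 − (-6)² = -44.
Since det(H) < 0, H is indefinite and the critical point is a saddle point.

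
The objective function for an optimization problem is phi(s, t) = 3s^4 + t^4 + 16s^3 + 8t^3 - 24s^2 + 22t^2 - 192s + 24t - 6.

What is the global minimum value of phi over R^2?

phi(s,t) separates as P(s) + Q(t) − 6, so its minimum is min P + min Q − 6.
P'(s) = 12(s - 2)(s + 2)(s + 4) vanishes at s ∈ {-4, -2, 2}; Q'(t) = 4(t + 1)(t + 2)(t + 3) vanishes at t ∈ {-3, -2, -1}.
Local minima of P (where P''>0): P(-4)=128, P(2)=-304. Local minima of Q: Q(-3)=-9, Q(-1)=-9.
So the global minimum of phi is P(2) + Q(-3) − 6 = -304 − 9 − 6 = -319, attained at (2, -3).

-319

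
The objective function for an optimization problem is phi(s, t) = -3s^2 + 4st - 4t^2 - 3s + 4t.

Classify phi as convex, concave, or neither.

phi is quadratic, so its Hessian is the constant matrix H = [[-6, 4], [4, -8]].
det(H) = 32, tr(H) = -14.
det(H) > 0 and tr(H) < 0, so H is negative definite everywhere: concave.

concave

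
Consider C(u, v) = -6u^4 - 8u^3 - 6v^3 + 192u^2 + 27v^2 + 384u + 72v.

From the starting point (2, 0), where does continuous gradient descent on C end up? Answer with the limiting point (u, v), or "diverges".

C is separable, so gradient descent decouples: u follows -∂C/∂u, v follows -∂C/∂v.
∂C/∂u = -24(u - 4)(u + 1)(u + 4); at u=2 this is 864, so u decreases.
∂C/∂v = -18(v - 4)(v + 1); at v=0 this is 72, so v decreases.
u converges to its nearest critical value -1 (a local min of the u-part); v converges to -1. The iterate converges to (-1, -1).

(-1, -1)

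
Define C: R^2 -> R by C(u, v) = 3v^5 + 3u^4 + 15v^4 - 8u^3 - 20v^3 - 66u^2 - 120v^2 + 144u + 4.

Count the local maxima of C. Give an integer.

C separates as a function of u plus a function of v, so ∇C=0 decouples.
∂C/∂u = 12(u - 4)(u - 1)(u + 3) = 0 at u ∈ {-3, 1, 4}; ∂C/∂v = 15v(v - 2)(v + 2)(v + 4) = 0 at v ∈ {-4, -2, 0, 2}.
The Hessian is diagonal: diag(C_uu, C_vv). Second derivatives: C_uu(-3)=336, C_uu(1)=-144, C_uu(4)=252; C_vv(-4)=-720, C_vv(-2)=240, C_vv(0)=-240, C_vv(2)=720.
Local maxima occur where both diagonal entries negative: (1, -4), (1, 0). Count: 2.

2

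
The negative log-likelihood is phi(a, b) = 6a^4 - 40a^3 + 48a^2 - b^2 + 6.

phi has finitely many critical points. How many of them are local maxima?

phi separates as a function of a plus a function of b, so ∇phi=0 decouples.
∂phi/∂a = 24a(a - 4)(a - 1) = 0 at a ∈ {0, 1, 4}; ∂phi/∂b = -2b = 0 at b ∈ {0}.
The Hessian is diagonal: diag(phi_aa, phi_bb). Second derivatives: phi_aa(0)=96, phi_aa(1)=-72, phi_aa(4)=288; phi_bb(0)=-2.
Local maxima occur where both diagonal entries negative: (1, 0). Count: 1.

1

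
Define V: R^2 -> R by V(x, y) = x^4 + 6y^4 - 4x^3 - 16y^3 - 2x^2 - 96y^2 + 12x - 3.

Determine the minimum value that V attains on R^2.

V(x,y) separates as P(x) + Q(y) − 3, so its minimum is min P + min Q − 3.
P'(x) = 4(x - 3)(x - 1)(x + 1) vanishes at x ∈ {-1, 1, 3}; Q'(y) = 24y(y - 4)(y + 2) vanishes at y ∈ {-2, 0, 4}.
Local minima of P (where P''>0): P(-1)=-9, P(3)=-9. Local minima of Q: Q(-2)=-160, Q(4)=-1024.
So the global minimum of V is P(-1) + Q(4) − 3 = -9 − 1024 − 3 = -1036, attained at (-1, 4).

-1036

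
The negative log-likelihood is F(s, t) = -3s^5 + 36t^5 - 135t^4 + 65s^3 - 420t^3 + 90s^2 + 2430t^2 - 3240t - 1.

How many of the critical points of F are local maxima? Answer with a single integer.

F separates as a function of s plus a function of t, so ∇F=0 decouples.
∂F/∂s = -15s(s - 4)(s + 1)(s + 3) = 0 at s ∈ {-3, -1, 0, 4}; ∂F/∂t = 180(t - 3)(t - 2)(t - 1)(t + 3) = 0 at t ∈ {-3, 1, 2, 3}.
The Hessian is diagonal: diag(F_ss, F_tt). Second derivatives: F_ss(-3)=630, F_ss(-1)=-150, F_ss(0)=180, F_ss(4)=-2100; F_tt(-3)=-21600, F_tt(1)=1440, F_tt(2)=-900, F_tt(3)=2160.
Local maxima occur where both diagonal entries negative: (-1, -3), (-1, 2), (4, -3), (4, 2). Count: 4.

4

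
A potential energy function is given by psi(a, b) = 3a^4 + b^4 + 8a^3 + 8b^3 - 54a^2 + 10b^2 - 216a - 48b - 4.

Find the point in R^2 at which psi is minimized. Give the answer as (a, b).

(3, 1)

psi(a,b) separates as P(a) + Q(b) − 4, so its minimum is min P + min Q − 4.
P'(a) = 12(a - 3)(a + 2)(a + 3) vanishes at a ∈ {-3, -2, 3}; Q'(b) = 4(b - 1)(b + 3)(b + 4) vanishes at b ∈ {-4, -3, 1}.
Local minima of P (where P''>0): P(-3)=189, P(3)=-675. Local minima of Q: Q(-4)=96, Q(1)=-29.
So the global minimum of psi is P(3) + Q(1) − 4 = -675 − 29 − 4 = -708, attained at (3, 1).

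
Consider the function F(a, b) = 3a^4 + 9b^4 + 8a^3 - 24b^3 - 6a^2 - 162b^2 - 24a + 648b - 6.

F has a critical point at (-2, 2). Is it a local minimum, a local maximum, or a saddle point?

saddle point

The mixed partial ∂²F/∂a∂b is 0, so the Hessian at any point is diag(F_aa, F_bb) = diag(12(3a^2 + 4a - 1), 36(3b^2 - 4b - 9)).
At (-2, 2): H = diag(36, -180).
The eigenvalues have opposite signs, so H is indefinite: a saddle point.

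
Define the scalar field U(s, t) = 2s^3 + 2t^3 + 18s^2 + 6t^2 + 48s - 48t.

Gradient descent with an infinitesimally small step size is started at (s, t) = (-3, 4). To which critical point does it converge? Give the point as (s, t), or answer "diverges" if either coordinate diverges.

(-2, 2)

U is separable, so gradient descent decouples: s follows -∂U/∂s, t follows -∂U/∂t.
∂U/∂s = 6(s + 2)(s + 4); at s=-3 this is -6, so s increases.
∂U/∂t = 6(t - 2)(t + 4); at t=4 this is 96, so t decreases.
s converges to its nearest critical value -2 (a local min of the s-part); t converges to 2. The iterate converges to (-2, 2).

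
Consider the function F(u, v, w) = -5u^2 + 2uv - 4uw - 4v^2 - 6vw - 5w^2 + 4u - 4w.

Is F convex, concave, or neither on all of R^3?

concave

F is quadratic, so its Hessian is the constant matrix H = [[-10, 2, -4], [2, -8, -6], [-4, -6, -10]].
Leading principal minors: -10, 76, -176.
Signs alternate −, +, − ⇒ H ≺ 0 ⇒ concave.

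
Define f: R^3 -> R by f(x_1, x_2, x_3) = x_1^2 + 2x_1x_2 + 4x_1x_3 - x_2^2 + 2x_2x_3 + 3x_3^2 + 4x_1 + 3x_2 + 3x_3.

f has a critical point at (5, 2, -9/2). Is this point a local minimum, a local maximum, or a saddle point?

The Hessian is constant: H = [[2, 2, 4], [2, -2, 2], [4, 2, 6]].
Leading principal minors: Δ₁ = 2, Δ₂ = -8, Δ₃ = 8.
The minors fit neither the all-positive nor the alternating-sign pattern, so H is indefinite: a saddle point.

saddle point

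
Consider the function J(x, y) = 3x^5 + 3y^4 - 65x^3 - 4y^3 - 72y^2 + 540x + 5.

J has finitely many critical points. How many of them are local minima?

J separates as a function of x plus a function of y, so ∇J=0 decouples.
∂J/∂x = 15(x - 3)(x - 2)(x + 2)(x + 3) = 0 at x ∈ {-3, -2, 2, 3}; ∂J/∂y = 12y(y - 4)(y + 3) = 0 at y ∈ {-3, 0, 4}.
The Hessian is diagonal: diag(J_xx, J_yy). Second derivatives: J_xx(-3)=-450, J_xx(-2)=300, J_xx(2)=-300, J_xx(3)=450; J_yy(-3)=252, J_yy(0)=-144, J_yy(4)=336.
Local minima occur where both diagonal entries positive: (-2, -3), (-2, 4), (3, -3), (3, 4). Count: 4.

4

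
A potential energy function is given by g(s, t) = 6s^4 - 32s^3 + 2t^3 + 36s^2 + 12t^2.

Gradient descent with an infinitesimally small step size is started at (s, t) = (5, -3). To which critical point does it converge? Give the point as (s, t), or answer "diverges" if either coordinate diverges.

(3, 0)

g is separable, so gradient descent decouples: s follows -∂g/∂s, t follows -∂g/∂t.
∂g/∂s = 24s(s - 3)(s - 1); at s=5 this is 960, so s decreases.
∂g/∂t = 6t(t + 4); at t=-3 this is -18, so t increases.
s converges to its nearest critical value 3 (a local min of the s-part); t converges to 0. The iterate converges to (3, 0).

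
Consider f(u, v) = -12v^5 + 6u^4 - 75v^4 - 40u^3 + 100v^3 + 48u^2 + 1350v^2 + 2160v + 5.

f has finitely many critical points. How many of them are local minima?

4

f separates as a function of u plus a function of v, so ∇f=0 decouples.
∂f/∂u = 24u(u - 4)(u - 1) = 0 at u ∈ {0, 1, 4}; ∂f/∂v = -60(v - 3)(v + 1)(v + 3)(v + 4) = 0 at v ∈ {-4, -3, -1, 3}.
The Hessian is diagonal: diag(f_uu, f_vv). Second derivatives: f_uu(0)=96, f_uu(1)=-72, f_uu(4)=288; f_vv(-4)=1260, f_vv(-3)=-720, f_vv(-1)=1440, f_vv(3)=-10080.
Local minima occur where both diagonal entries positive: (0, -4), (0, -1), (4, -4), (4, -1). Count: 4.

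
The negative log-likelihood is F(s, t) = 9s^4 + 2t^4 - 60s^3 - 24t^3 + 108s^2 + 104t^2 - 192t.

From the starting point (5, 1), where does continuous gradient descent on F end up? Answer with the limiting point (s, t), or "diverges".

F is separable, so gradient descent decouples: s follows -∂F/∂s, t follows -∂F/∂t.
∂F/∂s = 36s(s - 3)(s - 2); at s=5 this is 1080, so s decreases.
∂F/∂t = 8(t - 4)(t - 3)(t - 2); at t=1 this is -48, so t increases.
s converges to its nearest critical value 3 (a local min of the s-part); t converges to 2. The iterate converges to (3, 2).

(3, 2)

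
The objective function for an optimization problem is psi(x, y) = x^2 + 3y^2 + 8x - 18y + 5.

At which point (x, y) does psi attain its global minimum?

psi(x,y) separates as P(x) + Q(y) + 5, so its minimum is min P + min Q + 5.
P'(x) = 2x + 8 vanishes at x ∈ {-4}; Q'(y) = 6y - 18 vanishes at y ∈ {3}.
Local minima of P (where P''>0): P(-4)=-16. Local minima of Q: Q(3)=-27.
So the global minimum of psi is P(-4) + Q(3) + 5 = -16 − 27 + 5 = -38, attained at (-4, 3).

(-4, 3)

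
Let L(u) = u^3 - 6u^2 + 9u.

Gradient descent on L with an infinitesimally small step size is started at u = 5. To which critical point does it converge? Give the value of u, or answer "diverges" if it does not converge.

3

L'(u) = 3(u - 3)(u - 1), so L'(5) = 24.
Gradient descent moves in the -L' direction, i.e. u is decreasing.
The nearest critical point in that direction is u = 3, where L'' = 6 > 0 (a local minimum). The iterate converges there.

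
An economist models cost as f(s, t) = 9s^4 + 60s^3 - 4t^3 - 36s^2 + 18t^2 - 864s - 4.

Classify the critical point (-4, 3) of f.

saddle point

The mixed partial ∂²f/∂s∂t is 0, so the Hessian at any point is diag(f_ss, f_tt) = diag(36(3s^2 + 10s - 2), 12(-2t + 3)).
At (-4, 3): H = diag(216, -36).
The eigenvalues have opposite signs, so H is indefinite: a saddle point.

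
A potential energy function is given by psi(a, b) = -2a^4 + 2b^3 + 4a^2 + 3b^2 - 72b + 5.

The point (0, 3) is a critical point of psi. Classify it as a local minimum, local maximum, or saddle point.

The mixed partial ∂²psi/∂a∂b is 0, so the Hessian at any point is diag(psi_aa, psi_bb) = diag(8(-3a^2 + 1), 6(2b + 1)).
At (0, 3): H = diag(8, 42).
Both eigenvalues are positive, so H is positive definite: a local minimum.

local minimum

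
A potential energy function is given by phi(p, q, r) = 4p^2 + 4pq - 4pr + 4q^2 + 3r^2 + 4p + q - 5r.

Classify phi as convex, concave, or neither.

convex

phi is quadratic, so its Hessian is the constant matrix H = [[8, 4, -4], [4, 8, 0], [-4, 0, 6]].
Leading principal minors: 8, 48, 160.
All positive ⇒ H ≻ 0 ⇒ convex.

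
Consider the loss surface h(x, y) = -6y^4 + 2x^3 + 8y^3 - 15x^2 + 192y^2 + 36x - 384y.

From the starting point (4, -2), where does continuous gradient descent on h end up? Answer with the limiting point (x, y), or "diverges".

(3, 1)

h is separable, so gradient descent decouples: x follows -∂h/∂x, y follows -∂h/∂y.
∂h/∂x = 6(x - 3)(x - 2); at x=4 this is 12, so x decreases.
∂h/∂y = -24(y - 4)(y - 1)(y + 4); at y=-2 this is -864, so y increases.
x converges to its nearest critical value 3 (a local min of the x-part); y converges to 1. The iterate converges to (3, 1).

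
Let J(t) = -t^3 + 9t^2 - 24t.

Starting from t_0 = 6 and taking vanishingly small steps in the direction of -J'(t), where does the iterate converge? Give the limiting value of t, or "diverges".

diverges

J'(t) = -3(t - 4)(t - 2), so J'(6) = -24.
Gradient descent moves in the -J' direction, i.e. t is increasing.
There is no critical point above t=6, and J' keeps the same sign, so the iterate runs off to +∞.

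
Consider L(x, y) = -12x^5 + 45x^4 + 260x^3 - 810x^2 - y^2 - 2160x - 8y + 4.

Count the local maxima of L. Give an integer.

L separates as a function of x plus a function of y, so ∇L=0 decouples.
∂L/∂x = -60(x - 4)(x - 3)(x + 1)(x + 3) = 0 at x ∈ {-3, -1, 3, 4}; ∂L/∂y = -2(y + 4) = 0 at y ∈ {-4}.
The Hessian is diagonal: diag(L_xx, L_yy). Second derivatives: L_xx(-3)=5040, L_xx(-1)=-2400, L_xx(3)=1440, L_xx(4)=-2100; L_yy(-4)=-2.
Local maxima occur where both diagonal entries negative: (-1, -4), (4, -4). Count: 2.

2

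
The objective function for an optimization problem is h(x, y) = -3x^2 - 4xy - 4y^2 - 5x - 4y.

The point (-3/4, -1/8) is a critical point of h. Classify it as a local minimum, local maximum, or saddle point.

local maximum

The Hessian of h is constant: H = [[-6, -4], [-4, -8]].
det(H) = (-6)·(-8) − (-4)² = 32.
det(H) > 0 and tr(H) = -14 < 0, so H is negative definite and the point is a local maximum.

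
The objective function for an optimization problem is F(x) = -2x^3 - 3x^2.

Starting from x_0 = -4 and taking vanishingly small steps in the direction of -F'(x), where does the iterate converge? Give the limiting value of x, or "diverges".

-1

F'(x) = -6x(x + 1), so F'(-4) = -72.
Gradient descent moves in the -F' direction, i.e. x is increasing.
The nearest critical point in that direction is x = -1, where F'' = 6 > 0 (a local minimum). The iterate converges there.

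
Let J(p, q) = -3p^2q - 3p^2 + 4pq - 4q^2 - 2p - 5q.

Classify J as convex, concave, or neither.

The term -3p^2q is cubic, so the Hessian is not constant.
∂²J/∂p² = -6q - 6, which takes both signs as q varies (negative for sufficiently large q). A diagonal entry of the Hessian changing sign means the Hessian is neither positive- nor negative-semidefinite on all of R^2.

neither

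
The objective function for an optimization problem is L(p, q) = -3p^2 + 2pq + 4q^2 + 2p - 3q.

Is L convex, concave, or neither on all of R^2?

neither

L is quadratic, so its Hessian is the constant matrix H = [[-6, 2], [2, 8]].
det(H) = -52, tr(H) = 2.
det(H) < 0, so H is indefinite: neither convex nor concave.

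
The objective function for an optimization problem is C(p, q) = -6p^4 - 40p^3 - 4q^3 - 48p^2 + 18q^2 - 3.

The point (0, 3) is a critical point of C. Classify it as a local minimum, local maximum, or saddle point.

The mixed partial ∂²C/∂p∂q is 0, so the Hessian at any point is diag(C_pp, C_qq) = diag(-24(3p^2 + 10p + 4), 12(-2q + 3)).
At (0, 3): H = diag(-96, -36).
Both eigenvalues are negative, so H is negative definite: a local maximum.

local maximum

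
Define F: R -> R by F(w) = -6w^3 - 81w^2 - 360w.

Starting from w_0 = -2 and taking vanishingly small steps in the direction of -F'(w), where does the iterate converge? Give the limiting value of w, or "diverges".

F'(w) = -18(w + 4)(w + 5), so F'(-2) = -108.
Gradient descent moves in the -F' direction, i.e. w is increasing.
There is no critical point above w=-2, and F' keeps the same sign, so the iterate runs off to +∞.

diverges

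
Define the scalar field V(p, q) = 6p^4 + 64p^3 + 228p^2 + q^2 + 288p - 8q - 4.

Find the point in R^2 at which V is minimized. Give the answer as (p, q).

V(p,q) separates as A(p) + B(q) − 4, so its minimum is min A + min B − 4.
A'(p) = 24(p + 1)(p + 3)(p + 4) vanishes at p ∈ {-4, -3, -1}; B'(q) = 2q - 8 vanishes at q ∈ {4}.
Local minima of A (where A''>0): A(-4)=-64, A(-1)=-118. Local minima of B: B(4)=-16.
So the global minimum of V is A(-1) + B(4) − 4 = -118 − 16 − 4 = -138, attained at (-1, 4).

(-1, 4)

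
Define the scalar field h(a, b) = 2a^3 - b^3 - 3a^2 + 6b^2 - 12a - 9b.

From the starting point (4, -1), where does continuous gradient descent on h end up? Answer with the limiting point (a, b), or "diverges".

(2, 1)

h is separable, so gradient descent decouples: a follows -∂h/∂a, b follows -∂h/∂b.
∂h/∂a = 6(a - 2)(a + 1); at a=4 this is 60, so a decreases.
∂h/∂b = -3(b - 3)(b - 1); at b=-1 this is -24, so b increases.
a converges to its nearest critical value 2 (a local min of the a-part); b converges to 1. The iterate converges to (2, 1).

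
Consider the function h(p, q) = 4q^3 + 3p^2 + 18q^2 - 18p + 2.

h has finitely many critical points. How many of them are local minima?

1

h separates as a function of p plus a function of q, so ∇h=0 decouples.
∂h/∂p = 6(p - 3) = 0 at p ∈ {3}; ∂h/∂q = 12q(q + 3) = 0 at q ∈ {-3, 0}.
The Hessian is diagonal: diag(h_pp, h_qq). Second derivatives: h_pp(3)=6; h_qq(-3)=-36, h_qq(0)=36.
Local minima occur where both diagonal entries positive: (3, 0). Count: 1.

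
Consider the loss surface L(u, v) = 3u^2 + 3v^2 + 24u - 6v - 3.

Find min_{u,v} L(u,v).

L(u,v) separates as P(u) + Q(v) − 3, so its minimum is min P + min Q − 3.
P'(u) = 6u + 24 vanishes at u ∈ {-4}; Q'(v) = 6v - 6 vanishes at v ∈ {1}.
Local minima of P (where P''>0): P(-4)=-48. Local minima of Q: Q(1)=-3.
So the global minimum of L is P(-4) + Q(1) − 3 = -48 − 3 − 3 = -54, attained at (-4, 1).

-54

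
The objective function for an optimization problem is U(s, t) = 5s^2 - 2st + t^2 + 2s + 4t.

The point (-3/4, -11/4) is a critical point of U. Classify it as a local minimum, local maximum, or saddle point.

local minimum

The Hessian of U is constant: H = [[10, -2], [-2, 2]].
det(H) = 10·2 − (-2)² = 16.
det(H) > 0 and tr(H) = 12 > 0, so H is positive definite and the point is a local minimum.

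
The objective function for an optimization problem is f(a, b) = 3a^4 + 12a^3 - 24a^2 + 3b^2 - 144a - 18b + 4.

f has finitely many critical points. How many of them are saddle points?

1

f separates as a function of a plus a function of b, so ∇f=0 decouples.
∂f/∂a = 12(a - 2)(a + 2)(a + 3) = 0 at a ∈ {-3, -2, 2}; ∂f/∂b = 6(b - 3) = 0 at b ∈ {3}.
The Hessian is diagonal: diag(f_aa, f_bb). Second derivatives: f_aa(-3)=60, f_aa(-2)=-48, f_aa(2)=240; f_bb(3)=6.
Saddle points occur where the two diagonal entries have opposite signs: (-2, 3). Count: 1.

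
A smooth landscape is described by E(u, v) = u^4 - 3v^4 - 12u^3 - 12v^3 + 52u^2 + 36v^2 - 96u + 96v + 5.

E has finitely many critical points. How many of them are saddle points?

E separates as a function of u plus a function of v, so ∇E=0 decouples.
∂E/∂u = 4(u - 4)(u - 3)(u - 2) = 0 at u ∈ {2, 3, 4}; ∂E/∂v = -12(v - 2)(v + 1)(v + 4) = 0 at v ∈ {-4, -1, 2}.
The Hessian is diagonal: diag(E_uu, E_vv). Second derivatives: E_uu(2)=8, E_uu(3)=-4, E_uu(4)=8; E_vv(-4)=-216, E_vv(-1)=108, E_vv(2)=-216.
Saddle points occur where the two diagonal entries have opposite signs: (2, -4), (2, 2), (3, -1), (4, -4), (4, 2). Count: 5.

5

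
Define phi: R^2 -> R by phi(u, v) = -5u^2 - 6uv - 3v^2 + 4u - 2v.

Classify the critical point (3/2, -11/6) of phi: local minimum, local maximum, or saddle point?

local maximum

The Hessian of phi is constant: H = [[-10, -6], [-6, -6]].
det(H) = (-10)·(-6) − (-6)² = 24.
det(H) > 0 and tr(H) = -16 < 0, so H is negative definite and the point is a local maximum.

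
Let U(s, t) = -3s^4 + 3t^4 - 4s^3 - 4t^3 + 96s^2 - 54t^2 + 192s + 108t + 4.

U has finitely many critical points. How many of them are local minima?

2

U separates as a function of s plus a function of t, so ∇U=0 decouples.
∂U/∂s = -12(s - 4)(s + 1)(s + 4) = 0 at s ∈ {-4, -1, 4}; ∂U/∂t = 12(t - 3)(t - 1)(t + 3) = 0 at t ∈ {-3, 1, 3}.
The Hessian is diagonal: diag(U_ss, U_tt). Second derivatives: U_ss(-4)=-288, U_ss(-1)=180, U_ss(4)=-480; U_tt(-3)=288, U_tt(1)=-96, U_tt(3)=144.
Local minima occur where both diagonal entries positive: (-1, -3), (-1, 3). Count: 2.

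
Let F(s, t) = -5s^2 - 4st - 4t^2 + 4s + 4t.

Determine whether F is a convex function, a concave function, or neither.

F is quadratic, so its Hessian is the constant matrix H = [[-10, -4], [-4, -8]].
det(H) = 64, tr(H) = -18.
det(H) > 0 and tr(H) < 0, so H is negative definite everywhere: concave.

concave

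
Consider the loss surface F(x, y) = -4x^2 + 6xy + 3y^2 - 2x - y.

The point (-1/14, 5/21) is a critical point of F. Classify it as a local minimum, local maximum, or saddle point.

saddle point

The Hessian of F is constant: H = [[-8, 6], [6, 6]].
det(H) = (-8)·6 − 6² = -84.
Since det(H) < 0, H is indefinite and the critical point is a saddle point.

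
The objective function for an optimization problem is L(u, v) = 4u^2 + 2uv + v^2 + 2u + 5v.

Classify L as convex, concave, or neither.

convex

L is quadratic, so its Hessian is the constant matrix H = [[8, 2], [2, 2]].
det(H) = 12, tr(H) = 10.
det(H) > 0 and tr(H) > 0, so H is positive definite everywhere: convex.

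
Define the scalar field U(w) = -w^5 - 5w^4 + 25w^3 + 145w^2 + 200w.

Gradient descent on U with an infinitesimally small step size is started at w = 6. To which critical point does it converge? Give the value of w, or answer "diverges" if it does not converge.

U'(w) = -5(w - 4)(w + 1)(w + 2)(w + 5), so U'(6) = -6160.
Gradient descent moves in the -U' direction, i.e. w is increasing.
There is no critical point above w=6, and U' keeps the same sign, so the iterate runs off to +∞.

diverges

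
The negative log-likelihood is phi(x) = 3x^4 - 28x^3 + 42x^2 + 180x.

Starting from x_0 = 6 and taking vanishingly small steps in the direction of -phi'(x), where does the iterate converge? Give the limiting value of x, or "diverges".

phi'(x) = 12(x - 5)(x - 3)(x + 1), so phi'(6) = 252.
Gradient descent moves in the -phi' direction, i.e. x is decreasing.
The nearest critical point in that direction is x = 5, where phi'' = 144 > 0 (a local minimum). The iterate converges there.

5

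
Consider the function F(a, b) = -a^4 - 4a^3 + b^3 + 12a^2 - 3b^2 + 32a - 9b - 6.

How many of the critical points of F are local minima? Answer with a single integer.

F separates as a function of a plus a function of b, so ∇F=0 decouples.
∂F/∂a = -4(a - 2)(a + 1)(a + 4) = 0 at a ∈ {-4, -1, 2}; ∂F/∂b = 3(b - 3)(b + 1) = 0 at b ∈ {-1, 3}.
The Hessian is diagonal: diag(F_aa, F_bb). Second derivatives: F_aa(-4)=-72, F_aa(-1)=36, F_aa(2)=-72; F_bb(-1)=-12, F_bb(3)=12.
Local minima occur where both diagonal entries positive: (-1, 3). Count: 1.

1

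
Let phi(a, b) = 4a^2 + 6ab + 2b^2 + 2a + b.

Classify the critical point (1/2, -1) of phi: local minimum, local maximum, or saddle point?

saddle point

The Hessian of phi is constant: H = [[8, 6], [6, 4]].
det(H) = 8·4 − 6² = -4.
Since det(H) < 0, H is indefinite and the critical point is a saddle point.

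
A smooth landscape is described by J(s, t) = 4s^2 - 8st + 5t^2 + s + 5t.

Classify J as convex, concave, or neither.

J is quadratic, so its Hessian is the constant matrix H = [[8, -8], [-8, 10]].
det(H) = 16, tr(H) = 18.
det(H) > 0 and tr(H) > 0, so H is positive definite everywhere: convex.

convex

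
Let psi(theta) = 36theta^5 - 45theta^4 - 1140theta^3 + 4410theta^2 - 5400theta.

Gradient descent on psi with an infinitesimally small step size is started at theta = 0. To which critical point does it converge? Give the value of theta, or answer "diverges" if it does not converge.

1

psi'(theta) = 180(theta - 3)(theta - 2)(theta - 1)(theta + 5), so psi'(0) = -5400.
Gradient descent moves in the -psi' direction, i.e. theta is increasing.
The nearest critical point in that direction is theta = 1, where psi'' = 2160 > 0 (a local minimum). The iterate converges there.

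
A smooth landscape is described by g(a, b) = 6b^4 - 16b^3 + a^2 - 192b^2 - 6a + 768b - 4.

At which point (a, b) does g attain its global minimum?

(3, -4)

g(a,b) separates as P(a) + Q(b) − 4, so its minimum is min P + min Q − 4.
P'(a) = 2a - 6 vanishes at a ∈ {3}; Q'(b) = 24(b - 4)(b - 2)(b + 4) vanishes at b ∈ {-4, 2, 4}.
Local minima of P (where P''>0): P(3)=-9. Local minima of Q: Q(-4)=-3584, Q(4)=512.
So the global minimum of g is P(3) + Q(-4) − 4 = -9 − 3584 − 4 = -3597, attained at (3, -4).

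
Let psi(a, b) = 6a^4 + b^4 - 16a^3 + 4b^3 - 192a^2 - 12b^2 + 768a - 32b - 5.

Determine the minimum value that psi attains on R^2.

-3653

psi(a,b) separates as P(a) + Q(b) − 5, so its minimum is min P + min Q − 5.
P'(a) = 24(a - 4)(a - 2)(a + 4) vanishes at a ∈ {-4, 2, 4}; Q'(b) = 4(b - 2)(b + 1)(b + 4) vanishes at b ∈ {-4, -1, 2}.
Local minima of P (where P''>0): P(-4)=-3584, P(4)=512. Local minima of Q: Q(-4)=-64, Q(2)=-64.
So the global minimum of psi is P(-4) + Q(-4) − 5 = -3584 − 64 − 5 = -3653, attained at (-4, -4).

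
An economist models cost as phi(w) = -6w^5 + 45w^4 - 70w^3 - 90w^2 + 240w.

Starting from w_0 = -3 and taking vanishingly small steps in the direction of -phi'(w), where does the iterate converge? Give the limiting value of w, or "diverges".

phi'(w) = -30(w - 4)(w - 2)(w - 1)(w + 1), so phi'(-3) = -8400.
Gradient descent moves in the -phi' direction, i.e. w is increasing.
The nearest critical point in that direction is w = -1, where phi'' = 900 > 0 (a local minimum). The iterate converges there.

-1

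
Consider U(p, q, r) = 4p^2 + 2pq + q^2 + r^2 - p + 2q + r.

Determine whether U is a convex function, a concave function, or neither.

convex

U is quadratic, so its Hessian is the constant matrix H = [[8, 2, 0], [2, 2, 0], [0, 0, 2]].
Leading principal minors: 8, 12, 24.
All positive ⇒ H ≻ 0 ⇒ convex.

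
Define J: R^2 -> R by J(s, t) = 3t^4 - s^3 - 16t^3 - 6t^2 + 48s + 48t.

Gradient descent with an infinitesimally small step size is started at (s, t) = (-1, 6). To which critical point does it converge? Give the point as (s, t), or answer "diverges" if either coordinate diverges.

J is separable, so gradient descent decouples: s follows -∂J/∂s, t follows -∂J/∂t.
∂J/∂s = -3(s - 4)(s + 4); at s=-1 this is 45, so s decreases.
∂J/∂t = 12(t - 4)(t - 1)(t + 1); at t=6 this is 840, so t decreases.
s converges to its nearest critical value -4 (a local min of the s-part); t converges to 4. The iterate converges to (-4, 4).

(-4, 4)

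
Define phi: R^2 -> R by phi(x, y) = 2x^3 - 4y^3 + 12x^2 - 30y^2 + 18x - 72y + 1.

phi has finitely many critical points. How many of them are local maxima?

1

phi separates as a function of x plus a function of y, so ∇phi=0 decouples.
∂phi/∂x = 6(x + 1)(x + 3) = 0 at x ∈ {-3, -1}; ∂phi/∂y = -12(y + 2)(y + 3) = 0 at y ∈ {-3, -2}.
The Hessian is diagonal: diag(phi_xx, phi_yy). Second derivatives: phi_xx(-3)=-12, phi_xx(-1)=12; phi_yy(-3)=12, phi_yy(-2)=-12.
Local maxima occur where both diagonal entries negative: (-3, -2). Count: 1.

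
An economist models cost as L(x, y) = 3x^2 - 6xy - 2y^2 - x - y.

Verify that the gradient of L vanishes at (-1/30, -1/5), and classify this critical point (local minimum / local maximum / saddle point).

saddle point

∇L = (6x - 6y - 1, -6x - 4y - 1); substituting (-1/30, -1/5) gives ∇L = (0, 0), so (-1/30, -1/5) is indeed a critical point.
The Hessian of L is constant: H = [[6, -6], [-6, -4]].
det(H) = 6·(-4) − (-6)² = -60.
Since det(H) < 0, H is indefinite and the critical point is a saddle point.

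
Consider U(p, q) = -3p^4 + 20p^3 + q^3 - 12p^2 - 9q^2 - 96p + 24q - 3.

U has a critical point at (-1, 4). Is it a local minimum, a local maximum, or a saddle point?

saddle point

The mixed partial ∂²U/∂p∂q is 0, so the Hessian at any point is diag(U_pp, U_qq) = diag(12(-3p^2 + 10p - 2), 6(q - 3)).
At (-1, 4): H = diag(-180, 6).
The eigenvalues have opposite signs, so H is indefinite: a saddle point.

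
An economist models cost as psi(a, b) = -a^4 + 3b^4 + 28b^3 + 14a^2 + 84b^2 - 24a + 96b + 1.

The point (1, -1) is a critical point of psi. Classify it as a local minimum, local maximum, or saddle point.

local minimum

The mixed partial ∂²psi/∂a∂b is 0, so the Hessian at any point is diag(psi_aa, psi_bb) = diag(4(-3a^2 + 7), 12(3b^2 + 14b + 14)).
At (1, -1): H = diag(16, 36).
Both eigenvalues are positive, so H is positive definite: a local minimum.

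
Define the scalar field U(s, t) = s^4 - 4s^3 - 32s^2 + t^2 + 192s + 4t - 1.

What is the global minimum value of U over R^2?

U(s,t) separates as P(s) + Q(t) − 1, so its minimum is min P + min Q − 1.
P'(s) = 4(s - 4)(s - 3)(s + 4) vanishes at s ∈ {-4, 3, 4}; Q'(t) = 2(t + 2) vanishes at t ∈ {-2}.
Local minima of P (where P''>0): P(-4)=-768, P(4)=256. Local minima of Q: Q(-2)=-4.
So the global minimum of U is P(-4) + Q(-2) − 1 = -768 − 4 − 1 = -773, attained at (-4, -2).

-773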